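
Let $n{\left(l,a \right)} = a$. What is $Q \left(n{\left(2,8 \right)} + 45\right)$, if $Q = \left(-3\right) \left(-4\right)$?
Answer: $636$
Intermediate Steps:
$Q = 12$
$Q \left(n{\left(2,8 \right)} + 45\right) = 12 \left(8 + 45\right) = 12 \cdot 53 = 636$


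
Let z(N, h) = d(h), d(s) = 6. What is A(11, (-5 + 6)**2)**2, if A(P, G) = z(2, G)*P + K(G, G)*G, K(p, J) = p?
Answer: 4489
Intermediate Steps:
z(N, h) = 6
A(P, G) = G**2 + 6*P (A(P, G) = 6*P + G*G = 6*P + G**2 = G**2 + 6*P)
A(11, (-5 + 6)**2)**2 = (((-5 + 6)**2)**2 + 6*11)**2 = ((1**2)**2 + 66)**2 = (1**2 + 66)**2 = (1 + 66)**2 = 67**2 = 4489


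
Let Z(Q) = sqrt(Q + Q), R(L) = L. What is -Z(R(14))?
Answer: -2*sqrt(7) ≈ -5.2915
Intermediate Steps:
Z(Q) = sqrt(2)*sqrt(Q) (Z(Q) = sqrt(2*Q) = sqrt(2)*sqrt(Q))
-Z(R(14)) = -sqrt(2)*sqrt(14) = -2*sqrt(7)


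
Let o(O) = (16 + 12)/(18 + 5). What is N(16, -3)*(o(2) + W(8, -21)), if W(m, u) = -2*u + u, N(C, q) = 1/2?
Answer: 511/46 ≈ 11.109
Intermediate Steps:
N(C, q) = 1/2
W(m, u) = -u
o(O) = 28/23
N(16, -3)*(o(2) + W(8, -21)) = (28/23 - 1*(-21))/2 = (28/23 + 21)/2 = (1/2)*(511/23) = 511/46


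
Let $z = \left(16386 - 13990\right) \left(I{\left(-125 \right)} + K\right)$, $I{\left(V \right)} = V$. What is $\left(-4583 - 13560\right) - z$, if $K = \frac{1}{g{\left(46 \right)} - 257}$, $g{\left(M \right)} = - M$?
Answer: $\frac{85253567}{303} \approx 2.8137 \cdot 10^{5}$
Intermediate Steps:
$K = - \frac{1}{303}$ ($K = \frac{1}{\left(-1\right) 46 - 257} = \frac{1}{-46 - 257} = \frac{1}{-303} = - \frac{1}{303} \approx -0.0033003$)
$z = - \frac{90750896}{303}$ ($z = \left(16386 - 13990\right) \left(-125 - \frac{1}{303}\right) = 2396 \left(- \frac{37876}{303}\right) = - \frac{90750896}{303} \approx -2.9951 \cdot 10^{5}$)
$\left(-4583 - 13560\right) - z = \left(-4583 - 13560\right) - - \frac{90750896}{303} = -18143 + \frac{90750896}{303} = \frac{85253567}{303}$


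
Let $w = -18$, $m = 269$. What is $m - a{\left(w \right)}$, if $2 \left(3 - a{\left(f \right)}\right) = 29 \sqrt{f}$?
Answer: $266 + \frac{87 i \sqrt{2}}{2} \approx 266.0 + 61.518 i$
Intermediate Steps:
$a{\left(f \right)} = 3 - \frac{29 \sqrt{f}}{2}$
$m - a{\left(w \right)} = 269 - \left(3 - \frac{29 \sqrt{-18}}{2}\right) = 269 - \left(3 - \frac{29 \cdot 3 i \sqrt{2}}{2}\right) = 269 - \left(3 - \frac{87 i \sqrt{2}}{2}\right) = 266 + \frac{87 i \sqrt{2}}{2}$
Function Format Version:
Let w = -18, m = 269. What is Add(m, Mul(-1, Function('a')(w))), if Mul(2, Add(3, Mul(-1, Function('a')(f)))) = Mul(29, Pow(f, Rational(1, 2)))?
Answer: Add(266, Mul(Rational(87, 2), I, Pow(2, Rational(1, 2)))) ≈ Add(266.00, Mul(61.518, I))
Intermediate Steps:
Function('a')(f) = Add(3, Mul(Rational(-29, 2), Pow(f, Rational(1, 2)))) (Function('a')(f) = Add(3, Mul(Rational(-1, 2), Mul(29, Pow(f, Rational(1, 2))))) = Add(3, Mul(Rational(-29, 2), Pow(f, Rational(1, 2)))))
Add(m, Mul(-1, Function('a')(w))) = Add(269, Mul(-1, Add(3, Mul(Rational(-29, 2), Pow(-18, Rational(1, 2)))))) = Add(269, Mul(-1, Add(3, Mul(Rational(-29, 2), Mul(3, I, Pow(2, Rational(1, 2))))))) = Add(269, Mul(-1, Add(3, Mul(Rational(-87, 2), I, Pow(2, Rational(1, 2)))))) = Add(269, Add(-3, Mul(Rational(87, 2), I, Pow(2, Rational(1, 2))))) = Add(266, Mul(Rational(87, 2), I, Pow(2, Rational(1, 2))))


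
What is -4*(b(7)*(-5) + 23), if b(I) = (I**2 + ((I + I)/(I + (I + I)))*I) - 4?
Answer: 2704/3 ≈ 901.33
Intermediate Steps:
b(I) = -4 + I**2 + 2*I/3 (b(I) = (I**2 + ((2*I)/(I + 2*I))*I) - 4 = (I**2 + ((2*I)/((3*I)))*I) - 4 = (I**2 + ((2*I)*(1/(3*I)))*I) - 4 = (I**2 + 2*I/3) - 4 = -4 + I**2 + 2*I/3)
-4*(b(7)*(-5) + 23) = -4*((-4 + 7**2 + (2/3)*7)*(-5) + 23) = -4*((-4 + 49 + 14/3)*(-5) + 23) = -4*((149/3)*(-5) + 23) = -4*(-745/3 + 23) = -4*(-676/3) = 2704/3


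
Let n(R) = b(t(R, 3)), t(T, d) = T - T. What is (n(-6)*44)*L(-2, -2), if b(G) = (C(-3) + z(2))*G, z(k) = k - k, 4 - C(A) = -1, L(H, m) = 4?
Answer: 0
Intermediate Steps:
C(A) = 5 (C(A) = 4 - 1*(-1) = 4 + 1 = 5)
z(k) = 0
t(T, d) = 0
b(G) = 5*G (b(G) = (5 + 0)*G = 5*G)
n(R) = 0 (n(R) = 5*0 = 0)
(n(-6)*44)*L(-2, -2) = (0*44)*4 = 0*4 = 0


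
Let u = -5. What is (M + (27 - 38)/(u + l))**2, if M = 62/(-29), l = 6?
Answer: 145161/841 ≈ 172.61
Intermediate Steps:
M = -62/29 (M = 62*(-1/29) = -62/29 ≈ -2.1379)
(M + (27 - 38)/(u + l))**2 = (-62/29 + (27 - 38)/(-5 + 6))**2 = (-62/29 - 11/1)**2 = (-62/29 - 11*1)**2 = (-62/29 - 11)**2 = (-381/29)**2 = 145161/841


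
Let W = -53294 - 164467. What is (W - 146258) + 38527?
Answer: -325492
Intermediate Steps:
W = -217761
(W - 146258) + 38527 = (-217761 - 146258) + 38527 = -364019 + 38527 = -325492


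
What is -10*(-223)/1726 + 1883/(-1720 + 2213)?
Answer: 2174724/425459 ≈ 5.1115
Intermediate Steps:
-10*(-223)/1726 + 1883/(-1720 + 2213) = 2230*(1/1726) + 1883/493 = 1115/863 + 1883*(1/493) = 1115/863 + 1883/493 = 2174724/425459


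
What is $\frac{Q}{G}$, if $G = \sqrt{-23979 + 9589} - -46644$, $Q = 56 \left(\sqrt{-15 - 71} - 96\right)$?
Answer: $- \frac{17911296}{155405509} + \frac{8 \sqrt{309385}}{155405509} + \frac{384 i \sqrt{14390}}{155405509} + \frac{186576 i \sqrt{86}}{155405509} \approx -0.11523 + 0.01143 i$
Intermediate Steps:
$Q = -5376 + 56 i \sqrt{86}$ ($Q = 56 \left(\sqrt{-86} - 96\right) = 56 \left(i \sqrt{86} - 96\right) = 56 \left(-96 + i \sqrt{86}\right) = -5376 + 56 i \sqrt{86} \approx -5376.0 + 519.32 i$)
$G = 46644 + i \sqrt{14390}$ ($G = \sqrt{-14390} + 46644 = i \sqrt{14390} + 46644 = 46644 + i \sqrt{14390} \approx 46644.0 + 119.96 i$)
$\frac{Q}{G} = \frac{-5376 + 56 i \sqrt{86}}{46644 + i \sqrt{14390}}$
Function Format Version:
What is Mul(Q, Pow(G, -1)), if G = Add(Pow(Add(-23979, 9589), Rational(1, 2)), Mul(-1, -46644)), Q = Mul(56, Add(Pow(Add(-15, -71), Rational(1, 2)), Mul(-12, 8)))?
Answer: Add(Rational(-17911296, 155405509), Mul(Rational(8, 155405509), Pow(309385, Rational(1, 2))), Mul(Rational(384, 155405509), I, Pow(14390, Rational(1, 2))), Mul(Rational(186576, 155405509), I, Pow(86, Rational(1, 2)))) ≈ Add(-0.11523, Mul(0.011430, I))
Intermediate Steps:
Q = Add(-5376, Mul(56, I, Pow(86, Rational(1, 2)))) (Q = Mul(56, Add(Pow(-86, Rational(1, 2)), -96)) = Mul(56, Add(Mul(I, Pow(86, Rational(1, 2))), -96)) = Mul(56, Add(-96, Mul(I, Pow(86, Rational(1, 2))))) = Add(-5376, Mul(56, I, Pow(86, Rational(1, 2)))) ≈ Add(-5376.0, Mul(519.32, I)))
G = Add(46644, Mul(I, Pow(14390, Rational(1, 2)))) (G = Add(Pow(-14390, Rational(1, 2)), 46644) = Add(Mul(I, Pow(14390, Rational(1, 2))), 46644) = Add(46644, Mul(I, Pow(14390, Rational(1, 2)))) ≈ Add(46644., Mul(119.96, I)))
Mul(Q, Pow(G, -1)) = Mul(Add(-5376, Mul(56, I, Pow(86, Rational(1, 2)))), Pow(Add(46644, Mul(I, Pow(14390, Rational(1, 2)))), -1)) = Mul(Pow(Add(46644, Mul(I, Pow(14390, Rational(1, 2)))), -1), Add(-5376, Mul(56, I, Pow(86, Rational(1, 2)))))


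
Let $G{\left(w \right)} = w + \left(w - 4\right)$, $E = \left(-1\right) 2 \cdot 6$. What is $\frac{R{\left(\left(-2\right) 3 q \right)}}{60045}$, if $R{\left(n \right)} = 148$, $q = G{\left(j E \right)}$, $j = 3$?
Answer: $\frac{148}{60045} \approx 0.0024648$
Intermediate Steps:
$E = -12$ ($E = \left(-2\right) 6 = -12$)
$G{\left(w \right)} = -4 + 2 w$ ($G{\left(w \right)} = w + \left(-4 + w\right) = -4 + 2 w$)
$q = -76$ ($q = -4 + 2 \cdot 3 \left(-12\right) = -4 + 2 \left(-36\right) = -4 - 72 = -76$)
$\frac{R{\left(\left(-2\right) 3 q \right)}}{60045} = \frac{148}{60045}$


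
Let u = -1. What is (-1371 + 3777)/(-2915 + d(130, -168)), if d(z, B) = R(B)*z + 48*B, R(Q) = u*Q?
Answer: 2406/10861 ≈ 0.22153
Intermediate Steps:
R(Q) = -Q
d(z, B) = 48*B - B*z (d(z, B) = (-B)*z + 48*B = -B*z + 48*B = 48*B - B*z)
(-1371 + 3777)/(-2915 + d(130, -168)) = (-1371 + 3777)/(-2915 - 168*(48 - 1*130)) = 2406/(-2915 - 168*(48 - 130)) = 2406/(-2915 - 168*(-82)) = 2406/(-2915 + 13776) = 2406/10861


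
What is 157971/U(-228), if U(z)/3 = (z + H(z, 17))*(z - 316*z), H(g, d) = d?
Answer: -52657/15154020 ≈ -0.0034748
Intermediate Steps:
U(z) = -945*z*(17 + z) (U(z) = 3*((z + 17)*(z - 316*z)) = 3*((17 + z)*(-315*z)) = 3*(-315*z*(17 + z)) = -945*z*(17 + z))
157971/U(-228) = 157971/((-945*(-228)*(17 - 228))) = 157971/((-945*(-228)*(-211))) = 157971/(-45462060) = 157971*(-1/45462060) = -52657/15154020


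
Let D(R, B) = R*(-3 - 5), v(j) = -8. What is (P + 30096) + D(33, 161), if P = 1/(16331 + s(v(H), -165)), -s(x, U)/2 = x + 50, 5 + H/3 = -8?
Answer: 484680505/16247 ≈ 29832.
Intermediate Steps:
H = -39 (H = -15 + 3*(-8) = -15 - 24 = -39)
s(x, U) = -100 - 2*x (s(x, U) = -2*(x + 50) = -2*(50 + x) = -100 - 2*x)
D(R, B) = -8*R (D(R, B) = R*(-8) = -8*R)
P = 1/16247 (P = 1/(16331 + (-100 - 2*(-8))) = 1/(16331 + (-100 + 16)) = 1/(16331 - 84) = 1/16247 ≈ 6.1550e-5)
(P + 30096) + D(33, 161) = (1/16247 + 30096) - 8*33 = 488969713/16247 - 264 = 484680505/16247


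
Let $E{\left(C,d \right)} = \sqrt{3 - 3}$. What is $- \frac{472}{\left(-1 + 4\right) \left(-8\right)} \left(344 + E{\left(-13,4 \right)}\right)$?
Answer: $\frac{20296}{3} \approx 6765.3$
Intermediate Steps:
$E{\left(C,d \right)} = 0$ ($E{\left(C,d \right)} = \sqrt{0} = 0$)
$- \frac{472}{\left(-1 + 4\right) \left(-8\right)} \left(344 + E{\left(-13,4 \right)}\right) = - \frac{472}{\left(-1 + 4\right) \left(-8\right)} \left(344 + 0\right) = - \frac{472}{3 \left(-8\right)} 344 = - \frac{472}{-24} \cdot 344 = \left(-472\right) \left(- \frac{1}{24}\right) 344 = \frac{59}{3} \cdot 344 = \frac{20296}{3}$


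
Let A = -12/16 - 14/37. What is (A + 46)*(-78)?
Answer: -258999/74 ≈ -3500.0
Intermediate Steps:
A = -167/148 (A = -12*1/16 - 14*1/37 = -¾ - 14/37 = -167/148 ≈ -1.1284)
(A + 46)*(-78) = (-167/148 + 46)*(-78) = (6641/148)*(-78) = -258999/74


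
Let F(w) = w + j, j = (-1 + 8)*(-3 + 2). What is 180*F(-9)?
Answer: -2880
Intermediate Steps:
j = -7 (j = 7*(-1) = -7)
F(w) = -7 + w (F(w) = w - 7 = -7 + w)
180*F(-9) = 180*(-7 - 9) = 180*(-16) = -2880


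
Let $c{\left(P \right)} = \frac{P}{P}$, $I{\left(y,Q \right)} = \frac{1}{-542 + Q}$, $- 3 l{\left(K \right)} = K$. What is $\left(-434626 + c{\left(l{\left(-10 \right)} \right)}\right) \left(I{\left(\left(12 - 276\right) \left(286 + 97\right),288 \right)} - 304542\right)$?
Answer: $\frac{33619838389125}{254} \approx 1.3236 \cdot 10^{11}$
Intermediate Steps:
$l{\left(K \right)} = - \frac{K}{3}$
$c{\left(P \right)} = 1$
$\left(-434626 + c{\left(l{\left(-10 \right)} \right)}\right) \left(I{\left(\left(12 - 276\right) \left(286 + 97\right),288 \right)} - 304542\right) = \left(-434626 + 1\right) \left(\frac{1}{-542 + 288} - 304542\right) = - 434625 \left(\frac{1}{-254} - 304542\right) = - 434625 \left(- \frac{1}{254} - 304542\right) = \left(-434625\right) \left(- \frac{77353669}{254}\right) = \frac{33619838389125}{254}$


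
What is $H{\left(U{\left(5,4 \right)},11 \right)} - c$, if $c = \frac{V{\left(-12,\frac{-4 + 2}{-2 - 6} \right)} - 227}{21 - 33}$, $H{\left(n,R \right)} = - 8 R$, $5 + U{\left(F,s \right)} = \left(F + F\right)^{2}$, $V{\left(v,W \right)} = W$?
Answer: $- \frac{5131}{48} \approx -106.9$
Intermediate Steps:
$U{\left(F,s \right)} = -5 + 4 F^{2}$ ($U{\left(F,s \right)} = -5 + \left(F + F\right)^{2} = -5 + \left(2 F\right)^{2} = -5 + 4 F^{2}$)
$c = \frac{907}{48}$ ($c = \frac{\frac{-4 + 2}{-2 - 6} - 227}{21 - 33} = \frac{- \frac{2}{-8} - 227}{-12} = \left(\left(-2\right) \left(- \frac{1}{8}\right) - 227\right) \left(- \frac{1}{12}\right) = \left(\frac{1}{4} - 227\right) \left(- \frac{1}{12}\right) = \left(- \frac{907}{4}\right) \left(- \frac{1}{12}\right) = \frac{907}{48} \approx 18.896$)
$H{\left(U{\left(5,4 \right)},11 \right)} - c = \left(-8\right) 11 - \frac{907}{48} = -88 - \frac{907}{48} = - \frac{5131}{48}$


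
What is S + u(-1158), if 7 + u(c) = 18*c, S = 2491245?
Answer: 2470394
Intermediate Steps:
u(c) = -7 + 18*c
S + u(-1158) = 2491245 + (-7 + 18*(-1158)) = 2491245 + (-7 - 20844) = 2491245 - 20851 = 2470394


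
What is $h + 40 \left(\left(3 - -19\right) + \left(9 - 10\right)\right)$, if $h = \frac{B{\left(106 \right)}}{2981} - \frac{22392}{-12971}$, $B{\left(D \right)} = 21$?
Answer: $\frac{32546925783}{38666551} \approx 841.73$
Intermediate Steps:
$h = \frac{67022943}{38666551}$ ($h = \frac{21}{2981} - \frac{22392}{-12971} = 21 \cdot \frac{1}{2981} - - \frac{22392}{12971} = \frac{21}{2981} + \frac{22392}{12971} = \frac{67022943}{38666551} \approx 1.7334$)
$h + 40 \left(\left(3 - -19\right) + \left(9 - 10\right)\right) = \frac{67022943}{38666551} + 40 \left(\left(3 - -19\right) + \left(9 - 10\right)\right) = \frac{67022943}{38666551} + 40 \left(\left(3 + 19\right) - 1\right) = \frac{67022943}{38666551} + 40 \left(22 - 1\right) = \frac{67022943}{38666551} + 40 \cdot 21 = \frac{67022943}{38666551} + 840 = \frac{32546925783}{38666551}$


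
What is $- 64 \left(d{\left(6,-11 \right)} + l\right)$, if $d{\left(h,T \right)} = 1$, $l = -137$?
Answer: $8704$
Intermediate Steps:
$- 64 \left(d{\left(6,-11 \right)} + l\right) = - 64 \left(1 - 137\right) = \left(-64\right) \left(-136\right) = 8704$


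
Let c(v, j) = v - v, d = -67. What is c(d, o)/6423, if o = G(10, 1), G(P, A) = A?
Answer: 0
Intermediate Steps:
o = 1
c(v, j) = 0
c(d, o)/6423 = 0/6423 = 0*(1/6423) = 0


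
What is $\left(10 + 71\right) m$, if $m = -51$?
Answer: $-4131$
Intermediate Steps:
$\left(10 + 71\right) m = \left(10 + 71\right) \left(-51\right) = 81 \left(-51\right) = -4131$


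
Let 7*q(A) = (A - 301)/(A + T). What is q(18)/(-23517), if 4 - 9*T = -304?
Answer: 283/8596770 ≈ 3.2919e-5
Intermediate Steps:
T = 308/9 (T = 4/9 - ⅑*(-304) = 4/9 + 304/9 = 308/9 ≈ 34.222)
q(A) = (-301 + A)/(7*(308/9 + A)) (q(A) = ((A - 301)/(A + 308/9))/7 = ((-301 + A)/(308/9 + A))/7 = (-301 + A)/(7*(308/9 + A)))
q(18)/(-23517) = (9*(-301 + 18)/(7*(308 + 9*18)))/(-23517) = ((9/7)*(-283)/(308 + 162))*(-1/23517) = ((9/7)*(-283)/470)*(-1/23517) = ((9/7)*(1/470)*(-283))*(-1/23517) = -2547/3290*(-1/23517) = 283/8596770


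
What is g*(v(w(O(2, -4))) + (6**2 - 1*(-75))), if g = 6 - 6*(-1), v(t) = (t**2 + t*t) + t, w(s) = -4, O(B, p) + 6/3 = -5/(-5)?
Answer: 1668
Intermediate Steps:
O(B, p) = -1 (O(B, p) = -2 - 5/(-5) = -2 - 5*(-1/5) = -2 + 1 = -1)
v(t) = t + 2*t**2 (v(t) = (t**2 + t**2) + t = 2*t**2 + t = t + 2*t**2)
g = 12 (g = 6 + 6 = 12)
g*(v(w(O(2, -4))) + (6**2 - 1*(-75))) = 12*(-4*(1 + 2*(-4)) + (6**2 - 1*(-75))) = 12*(-4*(1 - 8) + (36 + 75)) = 12*(-4*(-7) + 111) = 12*(28 + 111) = 12*139 = 1668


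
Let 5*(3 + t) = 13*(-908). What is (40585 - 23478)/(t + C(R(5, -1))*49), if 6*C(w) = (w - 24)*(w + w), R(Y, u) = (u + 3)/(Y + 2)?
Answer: -256605/37117 ≈ -6.9134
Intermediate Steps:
t = -11819/5 (t = -3 + (13*(-908))/5 = -3 + (1/5)*(-11804) = -3 - 11804/5 = -11819/5 ≈ -2363.8)
R(Y, u) = (3 + u)/(2 + Y)
C(w) = w*(-24 + w)/3 (C(w) = ((w - 24)*(w + w))/6 = ((-24 + w)*(2*w))/6 = (2*w*(-24 + w))/6 = w*(-24 + w)/3)
(40585 - 23478)/(t + C(R(5, -1))*49) = (40585 - 23478)/(-11819/5 + (((3 - 1)/(2 + 5))*(-24 + (3 - 1)/(2 + 5))/3)*49) = 17107/(-11819/5 + ((2/7)*(-24 + 2/7)/3)*49) = 17107/(-11819/5 + (((1/7)*2)*(-24 + (1/7)*2)/3)*49) = 17107/(-11819/5 + ((1/3)*(2/7)*(-24 + 2/7))*49) = 17107/(-11819/5 + ((1/3)*(2/7)*(-166/7))*49) = 17107/(-11819/5 - 332/147*49) = 17107/(-11819/5 - 332/3) = 17107/(-37117/15) = 17107*(-15/37117) = -256605/37117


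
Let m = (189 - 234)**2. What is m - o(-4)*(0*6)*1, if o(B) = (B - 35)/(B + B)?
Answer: 2025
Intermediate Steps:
o(B) = (-35 + B)/(2*B) (o(B) = (-35 + B)/((2*B)) = (-35 + B)*(1/(2*B)) = (-35 + B)/(2*B))
m = 2025 (m = (-45)**2 = 2025)
m - o(-4)*(0*6)*1 = 2025 - (1/2)*(-35 - 4)/(-4)*(0*6)*1 = 2025 - (1/2)*(-1/4)*(-39)*0*1 = 2025 - 39*0/8 = 2025 - 1*0 = 2025 + 0 = 2025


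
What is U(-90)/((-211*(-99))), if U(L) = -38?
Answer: -38/20889 ≈ -0.0018191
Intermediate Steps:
U(-90)/((-211*(-99))) = -38/((-211*(-99))) = -38/20889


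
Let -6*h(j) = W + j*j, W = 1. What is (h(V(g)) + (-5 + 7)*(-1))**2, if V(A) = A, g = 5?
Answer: 361/9 ≈ 40.111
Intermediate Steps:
h(j) = -1/6 - j**2/6 (h(j) = -(1 + j*j)/6 = -(1 + j**2)/6 = -1/6 - j**2/6)
(h(V(g)) + (-5 + 7)*(-1))**2 = ((-1/6 - 1/6*5**2) + (-5 + 7)*(-1))**2 = ((-1/6 - 1/6*25) + 2*(-1))**2 = ((-1/6 - 25/6) - 2)**2 = (-13/3 - 2)**2 = (-19/3)**2 = 361/9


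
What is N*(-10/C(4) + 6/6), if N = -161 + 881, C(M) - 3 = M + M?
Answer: 720/11 ≈ 65.455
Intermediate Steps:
C(M) = 3 + 2*M (C(M) = 3 + (M + M) = 3 + 2*M)
N = 720
N*(-10/C(4) + 6/6) = 720*(-10/(3 + 2*4) + 6/6) = 720*(-10/(3 + 8) + 6*(⅙)) = 720*(-10/11 + 1) = 720*(1/11) = 720/11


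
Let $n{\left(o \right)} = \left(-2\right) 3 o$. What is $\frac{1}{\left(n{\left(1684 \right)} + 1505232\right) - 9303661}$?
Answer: $- \frac{1}{7808533} \approx -1.2807 \cdot 10^{-7}$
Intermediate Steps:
$n{\left(o \right)} = - 6 o$
$\frac{1}{\left(n{\left(1684 \right)} + 1505232\right) - 9303661} = \frac{1}{\left(\left(-6\right) 1684 + 1505232\right) - 9303661} = \frac{1}{\left(-10104 + 1505232\right) - 9303661} = \frac{1}{1495128 - 9303661} = \frac{1}{-7808533} = - \frac{1}{7808533}$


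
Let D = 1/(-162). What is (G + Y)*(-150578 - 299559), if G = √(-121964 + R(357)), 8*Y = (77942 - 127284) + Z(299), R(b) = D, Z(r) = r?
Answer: 22076068891/8 - 450137*I*√39516338/18 ≈ 2.7595e+9 - 1.572e+8*I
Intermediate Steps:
D = -1/162 ≈ -0.0061728
R(b) = -1/162
Y = -49043/8 (Y = ((77942 - 127284) + 299)/8 = (-49342 + 299)/8 = (⅛)*(-49043) = -49043/8 ≈ -6130.4)
G = I*√39516338/18 (G = √(-121964 - 1/162) = √(-19758169/162) = I*√39516338/18 ≈ 349.23*I)
(G + Y)*(-150578 - 299559) = (I*√39516338/18 - 49043/8)*(-150578 - 299559) = (-49043/8 + I*√39516338/18)*(-450137) = 22076068891/8 - 450137*I*√39516338/18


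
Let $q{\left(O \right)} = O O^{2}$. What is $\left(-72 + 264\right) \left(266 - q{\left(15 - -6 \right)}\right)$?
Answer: $-1727040$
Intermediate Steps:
$q{\left(O \right)} = O^{3}$
$\left(-72 + 264\right) \left(266 - q{\left(15 - -6 \right)}\right) = \left(-72 + 264\right) \left(266 - \left(15 - -6\right)^{3}\right) = 192 \left(266 - \left(15 + 6\right)^{3}\right) = 192 \left(266 - 21^{3}\right) = 192 \left(266 - 9261\right) = 192 \left(-8995\right) = -1727040$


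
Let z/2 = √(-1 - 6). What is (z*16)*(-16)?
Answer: -512*I*√7 ≈ -1354.6*I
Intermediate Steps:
z = 2*I*√7 (z = 2*√(-1 - 6) = 2*√(-7) = 2*(I*√7) = 2*I*√7 ≈ 5.2915*I)
(z*16)*(-16) = ((2*I*√7)*16)*(-16) = (32*I*√7)*(-16) = -512*I*√7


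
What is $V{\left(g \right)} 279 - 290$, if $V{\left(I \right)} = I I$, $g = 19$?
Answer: $100429$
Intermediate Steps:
$V{\left(I \right)} = I^{2}$
$V{\left(g \right)} 279 - 290 = 19^{2} \cdot 279 - 290 = 361 \cdot 279 - 290 = 100719 - 290 = 100429$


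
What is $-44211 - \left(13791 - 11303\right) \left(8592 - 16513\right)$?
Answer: $19663237$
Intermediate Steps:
$-44211 - \left(13791 - 11303\right) \left(8592 - 16513\right) = -44211 - 2488 \left(-7921\right) = -44211 - -19707448 = -44211 + 19707448 = 19663237$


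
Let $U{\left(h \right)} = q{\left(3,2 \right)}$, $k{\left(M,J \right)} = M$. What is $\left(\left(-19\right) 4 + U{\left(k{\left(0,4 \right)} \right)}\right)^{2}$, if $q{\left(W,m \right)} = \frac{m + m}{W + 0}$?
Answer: $\frac{50176}{9} \approx 5575.1$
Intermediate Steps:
$q{\left(W,m \right)} = \frac{2 m}{W}$
$U{\left(h \right)} = \frac{4}{3}$ ($U{\left(h \right)} = 2 \cdot 2 \cdot \frac{1}{3} = \frac{4}{3}$)
$\left(\left(-19\right) 4 + U{\left(k{\left(0,4 \right)} \right)}\right)^{2} = \left(\left(-19\right) 4 + \frac{4}{3}\right)^{2} = \left(-76 + \frac{4}{3}\right)^{2} = \left(- \frac{224}{3}\right)^{2} = \frac{50176}{9}$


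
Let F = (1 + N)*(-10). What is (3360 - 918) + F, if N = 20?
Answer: 2232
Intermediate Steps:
F = -210 (F = (1 + 20)*(-10) = 21*(-10) = -210)
(3360 - 918) + F = (3360 - 918) - 210 = 2442 - 210 = 2232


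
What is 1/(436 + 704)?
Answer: 1/1140 ≈ 0.00087719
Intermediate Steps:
1/(436 + 704) = 1/1140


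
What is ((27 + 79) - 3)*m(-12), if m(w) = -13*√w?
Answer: -2678*I*√3 ≈ -4638.4*I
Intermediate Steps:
((27 + 79) - 3)*m(-12) = ((27 + 79) - 3)*(-26*I*√3) = (106 - 3)*(-26*I*√3) = 103*(-26*I*√3) = -2678*I*√3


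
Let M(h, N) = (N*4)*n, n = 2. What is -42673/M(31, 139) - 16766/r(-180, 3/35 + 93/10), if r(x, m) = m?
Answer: -9590659/5256 ≈ -1824.7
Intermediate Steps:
M(h, N) = 8*N (M(h, N) = (N*4)*2 = (4*N)*2 = 8*N)
-42673/M(31, 139) - 16766/r(-180, 3/35 + 93/10) = -42673/(8*139) - 16766/(3/35 + 93/10) = -42673/1112 - 16766/(3*(1/35) + 93*(1/10)) = -42673*1/1112 - 16766/(3/35 + 93/10) = -307/8 - 16766/657/70 = -307/8 - 16766*70/657 = -307/8 - 1173620/657 = -9590659/5256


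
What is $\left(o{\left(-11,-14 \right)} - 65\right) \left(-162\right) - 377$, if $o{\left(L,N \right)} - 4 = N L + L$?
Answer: $-13661$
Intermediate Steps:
$o{\left(L,N \right)} = 4 + L + L N$ ($o{\left(L,N \right)} = 4 + \left(N L + L\right) = 4 + \left(L N + L\right) = 4 + \left(L + L N\right) = 4 + L + L N$)
$\left(o{\left(-11,-14 \right)} - 65\right) \left(-162\right) - 377 = \left(\left(4 - 11 - -154\right) - 65\right) \left(-162\right) - 377 = \left(\left(4 - 11 + 154\right) - 65\right) \left(-162\right) - 377 = \left(147 - 65\right) \left(-162\right) - 377 = 82 \left(-162\right) - 377 = -13284 - 377 = -13661$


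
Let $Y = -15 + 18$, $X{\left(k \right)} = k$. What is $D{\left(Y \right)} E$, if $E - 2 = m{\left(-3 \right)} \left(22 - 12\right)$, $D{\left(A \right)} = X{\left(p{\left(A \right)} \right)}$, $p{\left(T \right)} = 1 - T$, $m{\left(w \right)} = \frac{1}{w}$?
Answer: $\frac{8}{3} \approx 2.6667$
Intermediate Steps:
$Y = 3$
$D{\left(A \right)} = 1 - A$
$E = - \frac{4}{3}$ ($E = 2 + \frac{22 - 12}{-3} = 2 - \frac{10}{3} = - \frac{4}{3} \approx -1.3333$)
$D{\left(Y \right)} E = \left(1 - 3\right) \left(- \frac{4}{3}\right) = \left(-2\right) \left(- \frac{4}{3}\right) = \frac{8}{3}$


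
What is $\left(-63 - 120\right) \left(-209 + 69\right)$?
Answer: $25620$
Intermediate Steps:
$\left(-63 - 120\right) \left(-209 + 69\right) = \left(-183\right) \left(-140\right) = 25620$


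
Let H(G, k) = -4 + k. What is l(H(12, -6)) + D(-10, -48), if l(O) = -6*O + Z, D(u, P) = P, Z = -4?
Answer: 8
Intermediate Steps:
l(O) = -4 - 6*O (l(O) = -6*O - 4 = -4 - 6*O)
l(H(12, -6)) + D(-10, -48) = (-4 - 6*(-4 - 6)) - 48 = (-4 - 6*(-10)) - 48 = (-4 + 60) - 48 = 56 - 48 = 8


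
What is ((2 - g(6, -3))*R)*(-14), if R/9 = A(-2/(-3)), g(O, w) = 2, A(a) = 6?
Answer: 0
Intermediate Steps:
R = 54 (R = 9*6 = 54)
((2 - g(6, -3))*R)*(-14) = ((2 - 1*2)*54)*(-14) = ((2 - 2)*54)*(-14) = (0*54)*(-14) = 0*(-14) = 0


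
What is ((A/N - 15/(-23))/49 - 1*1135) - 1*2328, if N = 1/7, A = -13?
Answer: -3904879/1127 ≈ -3464.8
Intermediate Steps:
N = ⅐ ≈ 0.14286
((A/N - 15/(-23))/49 - 1*1135) - 1*2328 = ((-13/⅐ - 15/(-23))/49 - 1*1135) - 1*2328 = ((-13*7 - 15*(-1/23))/49 - 1135) - 2328 = ((-91 + 15/23)/49 - 1135) - 2328 = ((1/49)*(-2078/23) - 1135) - 2328 = (-2078/1127 - 1135) - 2328 = -1281223/1127 - 2328 = -3904879/1127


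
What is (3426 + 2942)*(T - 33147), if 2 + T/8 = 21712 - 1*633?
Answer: 862666592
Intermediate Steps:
T = 168616 (T = -16 + 8*(21712 - 1*633) = -16 + 8*(21712 - 633) = -16 + 8*21079 = -16 + 168632 = 168616)
(3426 + 2942)*(T - 33147) = (3426 + 2942)*(168616 - 33147) = 6368*135469 = 862666592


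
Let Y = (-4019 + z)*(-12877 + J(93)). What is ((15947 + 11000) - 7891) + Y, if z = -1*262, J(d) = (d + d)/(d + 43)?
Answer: 3749495391/68 ≈ 5.5140e+7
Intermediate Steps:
J(d) = 2*d/(43 + d) (J(d) = (2*d)/(43 + d) = 2*d/(43 + d))
z = -262
Y = 3748199583/68 (Y = (-4019 - 262)*(-12877 + 2*93/(43 + 93)) = -4281*(-12877 + 2*93/136) = -4281*(-12877 + 2*93*(1/136)) = -4281*(-12877 + 93/68) = -4281*(-875543/68) = 3748199583/68 ≈ 5.5121e+7)
((15947 + 11000) - 7891) + Y = ((15947 + 11000) - 7891) + 3748199583/68 = (26947 - 7891) + 3748199583/68 = 19056 + 3748199583/68 = 3749495391/68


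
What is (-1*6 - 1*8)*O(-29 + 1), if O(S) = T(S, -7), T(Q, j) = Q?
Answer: 392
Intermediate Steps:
O(S) = S
(-1*6 - 1*8)*O(-29 + 1) = (-1*6 - 1*8)*(-29 + 1) = (-6 - 8)*(-28) = -14*(-28) = 392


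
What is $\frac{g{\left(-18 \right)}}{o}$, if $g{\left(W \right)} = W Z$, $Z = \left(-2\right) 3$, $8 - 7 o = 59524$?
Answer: $- \frac{189}{14879} \approx -0.012702$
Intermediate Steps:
$o = - \frac{59516}{7}$ ($o = \frac{8}{7} - \frac{59524}{7} = - \frac{59516}{7} \approx -8502.3$)
$Z = -6$
$g{\left(W \right)} = - 6 W$ ($g{\left(W \right)} = W \left(-6\right) = - 6 W$)
$\frac{g{\left(-18 \right)}}{o} = \frac{\left(-6\right) \left(-18\right)}{- \frac{59516}{7}} = 108 \left(- \frac{7}{59516}\right) = - \frac{189}{14879}$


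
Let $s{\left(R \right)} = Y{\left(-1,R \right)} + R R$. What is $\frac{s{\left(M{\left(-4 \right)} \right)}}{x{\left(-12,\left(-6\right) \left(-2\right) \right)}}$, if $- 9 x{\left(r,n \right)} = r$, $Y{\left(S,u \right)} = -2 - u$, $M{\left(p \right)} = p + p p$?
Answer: $\frac{195}{2} \approx 97.5$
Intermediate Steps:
$M{\left(p \right)} = p + p^{2}$
$x{\left(r,n \right)} = - \frac{r}{9}$
$s{\left(R \right)} = -2 + R^{2} - R$ ($s{\left(R \right)} = \left(-2 - R\right) + R R = \left(-2 - R\right) + R^{2} = -2 + R^{2} - R$)
$\frac{s{\left(M{\left(-4 \right)} \right)}}{x{\left(-12,\left(-6\right) \left(-2\right) \right)}} = \frac{-2 + \left(- 4 \left(1 - 4\right)\right)^{2} - - 4 \left(1 - 4\right)}{\left(- \frac{1}{9}\right) \left(-12\right)} = \frac{-2 + \left(\left(-4\right) \left(-3\right)\right)^{2} - \left(-4\right) \left(-3\right)}{\frac{4}{3}} = \left(-2 + 12^{2} - 12\right) \frac{3}{4} = \left(-2 + 144 - 12\right) \frac{3}{4} = 130 \cdot \frac{3}{4} = \frac{195}{2}$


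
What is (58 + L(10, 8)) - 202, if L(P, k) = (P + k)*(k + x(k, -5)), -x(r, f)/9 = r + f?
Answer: -486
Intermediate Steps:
x(r, f) = -9*f - 9*r (x(r, f) = -9*(r + f) = -9*(f + r) = -9*f - 9*r)
L(P, k) = (45 - 8*k)*(P + k) (L(P, k) = (P + k)*(k + (-9*(-5) - 9*k)) = (P + k)*(k + (45 - 9*k)) = (P + k)*(45 - 8*k) = (45 - 8*k)*(P + k))
(58 + L(10, 8)) - 202 = (58 + (-8*8² + 45*10 + 45*8 - 8*10*8)) - 202 = (58 + (-8*64 + 450 + 360 - 640)) - 202 = (58 + (-512 + 450 + 360 - 640)) - 202 = (58 - 342) - 202 = -284 - 202 = -486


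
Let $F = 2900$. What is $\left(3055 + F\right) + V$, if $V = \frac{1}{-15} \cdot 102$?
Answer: $\frac{29741}{5} \approx 5948.2$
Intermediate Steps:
$V = - \frac{34}{5}$ ($V = \left(- \frac{1}{15}\right) 102 = - \frac{34}{5} \approx -6.8$)
$\left(3055 + F\right) + V = \left(3055 + 2900\right) - \frac{34}{5} = 5955 - \frac{34}{5} = \frac{29741}{5}$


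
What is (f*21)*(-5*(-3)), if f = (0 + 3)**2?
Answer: 2835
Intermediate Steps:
f = 9 (f = 3**2 = 9)
(f*21)*(-5*(-3)) = (9*21)*(-5*(-3)) = 189*15 = 2835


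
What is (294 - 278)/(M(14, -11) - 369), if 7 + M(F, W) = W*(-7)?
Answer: -16/299 ≈ -0.053512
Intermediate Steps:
M(F, W) = -7 - 7*W (M(F, W) = -7 + W*(-7) = -7 - 7*W)
(294 - 278)/(M(14, -11) - 369) = (294 - 278)/((-7 - 7*(-11)) - 369) = 16/((-7 + 77) - 369) = 16/(70 - 369) = 16/(-299) = 16*(-1/299) = -16/299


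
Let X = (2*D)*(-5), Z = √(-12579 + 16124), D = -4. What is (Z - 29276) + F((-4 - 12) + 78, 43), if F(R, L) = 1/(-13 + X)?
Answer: -790451/27 + √3545 ≈ -29216.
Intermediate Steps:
Z = √3545 ≈ 59.540
X = 40 (X = (2*(-4))*(-5) = -8*(-5) = 40)
F(R, L) = 1/27 (F(R, L) = 1/(-13 + 40) = 1/27)
(Z - 29276) + F((-4 - 12) + 78, 43) = (√3545 - 29276) + 1/27 = (-29276 + √3545) + 1/27 = -790451/27 + √3545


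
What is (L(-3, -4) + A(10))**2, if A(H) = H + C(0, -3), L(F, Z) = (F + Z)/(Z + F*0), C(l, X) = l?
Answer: 2209/16 ≈ 138.06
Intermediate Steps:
L(F, Z) = (F + Z)/Z (L(F, Z) = (F + Z)/(Z + 0) = (F + Z)/Z)
A(H) = H (A(H) = H + 0 = H)
(L(-3, -4) + A(10))**2 = ((-3 - 4)/(-4) + 10)**2 = (-1/4*(-7) + 10)**2 = (7/4 + 10)**2 = (47/4)**2 = 2209/16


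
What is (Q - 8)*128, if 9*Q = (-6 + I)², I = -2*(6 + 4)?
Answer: 77312/9 ≈ 8590.2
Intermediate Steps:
I = -20 (I = -2*10 = -20)
Q = 676/9 (Q = (-6 - 20)²/9 = (⅑)*(-26)² = (⅑)*676 = 676/9 ≈ 75.111)
(Q - 8)*128 = (676/9 - 8)*128 = (604/9)*128 = 77312/9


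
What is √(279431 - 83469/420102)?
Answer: √5479504209976254/140034 ≈ 528.61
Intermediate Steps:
√(279431 - 83469/420102) = √(279431 - 83469*1/420102) = √(279431 - 27823/140034) = √(39129812831/140034) = √5479504209976254/140034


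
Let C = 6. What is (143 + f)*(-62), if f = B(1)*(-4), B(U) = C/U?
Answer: -7378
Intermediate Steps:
B(U) = 6/U
f = -24 (f = (6/1)*(-4) = (6*1)*(-4) = 6*(-4) = -24)
(143 + f)*(-62) = (143 - 24)*(-62) = 119*(-62) = -7378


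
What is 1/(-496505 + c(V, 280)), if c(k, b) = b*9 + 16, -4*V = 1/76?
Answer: -1/493969 ≈ -2.0244e-6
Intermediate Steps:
V = -1/304 (V = -¼/76 = -¼*1/76 = -1/304 ≈ -0.0032895)
c(k, b) = 16 + 9*b (c(k, b) = 9*b + 16 = 16 + 9*b)
1/(-496505 + c(V, 280)) = 1/(-496505 + (16 + 9*280)) = 1/(-496505 + (16 + 2520)) = 1/(-496505 + 2536) = 1/(-493969) = -1/493969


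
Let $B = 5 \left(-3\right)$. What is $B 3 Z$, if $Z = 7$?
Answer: $-315$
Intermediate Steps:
$B = -15$
$B 3 Z = \left(-15\right) 3 \cdot 7 = \left(-45\right) 7 = -315$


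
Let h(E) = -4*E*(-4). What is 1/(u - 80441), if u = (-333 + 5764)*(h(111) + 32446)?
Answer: 1/185779241 ≈ 5.3827e-9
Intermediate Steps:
h(E) = 16*E
u = 185859682 (u = (-333 + 5764)*(16*111 + 32446) = 5431*(1776 + 32446) = 5431*34222 = 185859682)
1/(u - 80441) = 1/(185859682 - 80441) = 1/185779241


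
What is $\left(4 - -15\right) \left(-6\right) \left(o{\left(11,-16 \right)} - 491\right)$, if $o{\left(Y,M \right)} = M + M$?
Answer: $59622$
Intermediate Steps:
$o{\left(Y,M \right)} = 2 M$
$\left(4 - -15\right) \left(-6\right) \left(o{\left(11,-16 \right)} - 491\right) = \left(4 - -15\right) \left(-6\right) \left(2 \left(-16\right) - 491\right) = \left(4 + 15\right) \left(-6\right) \left(-32 - 491\right) = 19 \left(-6\right) \left(-523\right) = \left(-114\right) \left(-523\right) = 59622$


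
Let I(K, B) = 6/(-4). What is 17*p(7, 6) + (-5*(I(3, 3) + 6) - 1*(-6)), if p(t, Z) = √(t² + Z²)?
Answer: -33/2 + 17*√85 ≈ 140.23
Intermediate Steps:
I(K, B) = -3/2 (I(K, B) = 6*(-¼) = -3/2)
p(t, Z) = √(Z² + t²)
17*p(7, 6) + (-5*(I(3, 3) + 6) - 1*(-6)) = 17*√(6² + 7²) + (-5*(-3/2 + 6) - 1*(-6)) = 17*√(36 + 49) + (-5*9/2 + 6) = 17*√85 + (-45/2 + 6) = 17*√85 - 33/2 = -33/2 + 17*√85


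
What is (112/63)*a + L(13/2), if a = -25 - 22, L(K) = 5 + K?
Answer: -1297/18 ≈ -72.056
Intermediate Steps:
a = -47
(112/63)*a + L(13/2) = (112/63)*(-47) + (5 + 13/2) = (112*(1/63))*(-47) + (5 + 13*(1/2)) = (16/9)*(-47) + (5 + 13/2) = -752/9 + 23/2 = -1297/18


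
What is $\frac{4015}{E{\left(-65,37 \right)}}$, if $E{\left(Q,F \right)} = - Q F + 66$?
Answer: $\frac{4015}{2471} \approx 1.6248$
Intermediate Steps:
$E{\left(Q,F \right)} = 66 - F Q$ ($E{\left(Q,F \right)} = - F Q + 66 = 66 - F Q$)
$\frac{4015}{E{\left(-65,37 \right)}} = \frac{4015}{66 - 37 \left(-65\right)} = \frac{4015}{66 + 2405} = \frac{4015}{2471}$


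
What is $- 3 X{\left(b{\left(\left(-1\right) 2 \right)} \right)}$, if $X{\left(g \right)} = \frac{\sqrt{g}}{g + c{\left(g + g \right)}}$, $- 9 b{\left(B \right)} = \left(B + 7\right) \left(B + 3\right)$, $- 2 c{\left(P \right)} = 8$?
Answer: $\frac{9 i \sqrt{5}}{41} \approx 0.49084 i$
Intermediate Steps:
$c{\left(P \right)} = -4$ ($c{\left(P \right)} = \left(- \frac{1}{2}\right) 8 = -4$)
$b{\left(B \right)} = - \frac{\left(3 + B\right) \left(7 + B\right)}{9}$ ($b{\left(B \right)} = - \frac{\left(B + 7\right) \left(B + 3\right)}{9} = - \frac{\left(7 + B\right) \left(3 + B\right)}{9} = - \frac{\left(3 + B\right) \left(7 + B\right)}{9}$)
$X{\left(g \right)} = \frac{\sqrt{g}}{-4 + g}$ ($X{\left(g \right)} = \frac{\sqrt{g}}{g - 4} = \frac{\sqrt{g}}{-4 + g}$)
$- 3 X{\left(b{\left(\left(-1\right) 2 \right)} \right)} = - 3 \frac{\sqrt{- \frac{7}{3} - \frac{10 \left(\left(-1\right) 2\right)}{9} - \frac{\left(\left(-1\right) 2\right)^{2}}{9}}}{-4 - \left(\frac{7}{3} + \frac{4}{9} + \frac{10}{9} \left(-1\right) 2\right)} = - 3 \frac{\sqrt{- \frac{7}{3} - - \frac{20}{9} - \frac{\left(-2\right)^{2}}{9}}}{-4 - \left(\frac{1}{9} + \frac{4}{9}\right)} = - 3 \frac{\sqrt{- \frac{7}{3} + \frac{20}{9} - \frac{4}{9}}}{-4 - \frac{5}{9}} = - 3 \frac{\sqrt{- \frac{5}{9}}}{-4 - \frac{5}{9}} = - 3 \frac{\frac{1}{3} i \sqrt{5}}{- \frac{41}{9}} = - 3 \frac{i \sqrt{5}}{3} \left(- \frac{9}{41}\right) = - 3 \left(- \frac{3 i \sqrt{5}}{41}\right) = \frac{9 i \sqrt{5}}{41}$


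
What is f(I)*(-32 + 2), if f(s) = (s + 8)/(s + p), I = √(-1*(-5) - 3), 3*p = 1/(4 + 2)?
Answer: -15120/647 - 77220*√2/647 ≈ -192.16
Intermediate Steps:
p = 1/18 (p = 1/(3*(4 + 2)) = (⅓)/6 = (⅓)*(⅙) = 1/18 ≈ 0.055556)
I = √2 (I = √(5 - 3) = √2 ≈ 1.4142)
f(s) = (8 + s)/(1/18 + s) (f(s) = (s + 8)/(s + 1/18) = (8 + s)/(1/18 + s))
f(I)*(-32 + 2) = (18*(8 + √2)/(1 + 18*√2))*(-32 + 2) = (18*(8 + √2)/(1 + 18*√2))*(-30) = -540*(8 + √2)/(1 + 18*√2)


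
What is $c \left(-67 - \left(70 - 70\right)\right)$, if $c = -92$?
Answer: $6164$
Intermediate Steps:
$c \left(-67 - \left(70 - 70\right)\right) = - 92 \left(-67 - \left(70 - 70\right)\right) = - 92 \left(-67 - 0\right) = - 92 \left(-67 + 0\right) = \left(-92\right) \left(-67\right) = 6164$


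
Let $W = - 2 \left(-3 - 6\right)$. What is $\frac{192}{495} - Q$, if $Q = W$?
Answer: $- \frac{2906}{165} \approx -17.612$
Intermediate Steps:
$W = 18$ ($W = \left(-2\right) \left(-9\right) = 18$)
$Q = 18$
$\frac{192}{495} - Q = \frac{192}{495} - 18 = 192 \cdot \frac{1}{495} - 18 = \frac{64}{165} - 18 = - \frac{2906}{165}$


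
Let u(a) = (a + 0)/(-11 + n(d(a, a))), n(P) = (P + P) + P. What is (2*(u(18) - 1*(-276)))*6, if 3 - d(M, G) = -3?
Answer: 23400/7 ≈ 3342.9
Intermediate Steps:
d(M, G) = 6 (d(M, G) = 3 - 1*(-3) = 3 + 3 = 6)
n(P) = 3*P (n(P) = 2*P + P = 3*P)
u(a) = a/7 (u(a) = (a + 0)/(-11 + 3*6) = a/(-11 + 18) = a/7)
(2*(u(18) - 1*(-276)))*6 = (2*((⅐)*18 - 1*(-276)))*6 = (2*(18/7 + 276))*6 = (2*(1950/7))*6 = (3900/7)*6 = 23400/7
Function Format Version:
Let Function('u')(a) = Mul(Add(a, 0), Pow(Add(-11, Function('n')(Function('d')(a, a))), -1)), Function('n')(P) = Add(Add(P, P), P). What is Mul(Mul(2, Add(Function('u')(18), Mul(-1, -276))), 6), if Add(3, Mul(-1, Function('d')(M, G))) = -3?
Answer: Rational(23400, 7) ≈ 3342.9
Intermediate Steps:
Function('d')(M, G) = 6 (Function('d')(M, G) = Add(3, Mul(-1, -3)) = Add(3, 3) = 6)
Function('n')(P) = Mul(3, P) (Function('n')(P) = Add(Mul(2, P), P) = Mul(3, P))
Function('u')(a) = Mul(Rational(1, 7), a) (Function('u')(a) = Mul(Add(a, 0), Pow(Add(-11, Mul(3, 6)), -1)) = Mul(a, Pow(Add(-11, 18), -1)) = Mul(a, Pow(7, -1)) = Mul(a, Rational(1, 7)) = Mul(Rational(1, 7), a))
Mul(Mul(2, Add(Function('u')(18), Mul(-1, -276))), 6) = Mul(Mul(2, Add(Mul(Rational(1, 7), 18), Mul(-1, -276))), 6) = Mul(Mul(2, Add(Rational(18, 7), 276)), 6) = Mul(Mul(2, Rational(1950, 7)), 6) = Mul(Rational(3900, 7), 6) = Rational(23400, 7)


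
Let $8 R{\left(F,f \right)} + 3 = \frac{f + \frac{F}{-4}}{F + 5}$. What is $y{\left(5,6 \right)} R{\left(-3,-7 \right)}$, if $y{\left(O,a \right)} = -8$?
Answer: $\frac{49}{8} \approx 6.125$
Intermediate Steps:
$R{\left(F,f \right)} = - \frac{3}{8} + \frac{f - \frac{F}{4}}{8 \left(5 + F\right)}$ ($R{\left(F,f \right)} = - \frac{3}{8} + \frac{\left(f + \frac{F}{-4}\right) \frac{1}{F + 5}}{8} = - \frac{3}{8} + \frac{\left(f + F \left(- \frac{1}{4}\right)\right) \frac{1}{5 + F}}{8} = - \frac{3}{8} + \frac{\left(f - \frac{F}{4}\right) \frac{1}{5 + F}}{8} = - \frac{3}{8} + \frac{\frac{1}{5 + F} \left(f - \frac{F}{4}\right)}{8} = - \frac{3}{8} + \frac{f - \frac{F}{4}}{8 \left(5 + F\right)}$)
$y{\left(5,6 \right)} R{\left(-3,-7 \right)} = - 8 \frac{-60 - -39 + 4 \left(-7\right)}{32 \left(5 - 3\right)} = - 8 \frac{-60 + 39 - 28}{32 \cdot 2} = - 8 \cdot \frac{1}{32} \cdot \frac{1}{2} \left(-49\right) = \left(-8\right) \left(- \frac{49}{64}\right) = \frac{49}{8}$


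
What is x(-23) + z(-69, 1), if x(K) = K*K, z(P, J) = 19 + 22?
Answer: 570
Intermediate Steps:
z(P, J) = 41
x(K) = K²
x(-23) + z(-69, 1) = (-23)² + 41 = 529 + 41 = 570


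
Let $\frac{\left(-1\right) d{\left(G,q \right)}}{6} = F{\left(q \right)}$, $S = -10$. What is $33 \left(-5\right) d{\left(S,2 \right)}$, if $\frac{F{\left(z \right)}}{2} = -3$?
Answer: $-5940$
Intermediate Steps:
$F{\left(z \right)} = -6$ ($F{\left(z \right)} = 2 \left(-3\right) = -6$)
$d{\left(G,q \right)} = 36$ ($d{\left(G,q \right)} = \left(-6\right) \left(-6\right) = 36$)
$33 \left(-5\right) d{\left(S,2 \right)} = 33 \left(-5\right) 36 = \left(-165\right) 36 = -5940$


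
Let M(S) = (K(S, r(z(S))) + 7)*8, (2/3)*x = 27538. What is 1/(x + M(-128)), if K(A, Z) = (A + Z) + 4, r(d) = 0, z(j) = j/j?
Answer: 1/40371 ≈ 2.4770e-5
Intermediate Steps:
z(j) = 1
x = 41307 (x = (3/2)*27538 = 41307)
K(A, Z) = 4 + A + Z
M(S) = 88 + 8*S (M(S) = ((4 + S + 0) + 7)*8 = ((4 + S) + 7)*8 = (11 + S)*8 = 88 + 8*S)
1/(x + M(-128)) = 1/(41307 + (88 + 8*(-128))) = 1/(41307 + (88 - 1024)) = 1/(41307 - 936) = 1/40371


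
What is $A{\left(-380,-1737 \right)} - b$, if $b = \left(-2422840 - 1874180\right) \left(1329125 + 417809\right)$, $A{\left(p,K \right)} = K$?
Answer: $7506610334943$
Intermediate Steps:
$b = -7506610336680$ ($b = \left(-4297020\right) 1746934 = -7506610336680$)
$A{\left(-380,-1737 \right)} - b = -1737 - -7506610336680 = -1737 + 7506610336680 = 7506610334943$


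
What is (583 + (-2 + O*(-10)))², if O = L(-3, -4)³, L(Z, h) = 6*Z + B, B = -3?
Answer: 8684562481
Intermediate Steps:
L(Z, h) = -3 + 6*Z (L(Z, h) = 6*Z - 3 = -3 + 6*Z)
O = -9261 (O = (-3 + 6*(-3))³ = (-3 - 18)³ = (-21)³ = -9261)
(583 + (-2 + O*(-10)))² = (583 + (-2 - 9261*(-10)))² = (583 + (-2 + 92610))² = (583 + 92608)² = 93191² = 8684562481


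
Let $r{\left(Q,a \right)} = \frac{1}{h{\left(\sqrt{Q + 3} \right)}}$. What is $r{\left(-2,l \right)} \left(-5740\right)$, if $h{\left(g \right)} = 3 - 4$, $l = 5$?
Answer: $5740$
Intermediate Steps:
$h{\left(g \right)} = -1$
$r{\left(Q,a \right)} = -1$ ($r{\left(Q,a \right)} = \frac{1}{-1} = -1$)
$r{\left(-2,l \right)} \left(-5740\right) = \left(-1\right) \left(-5740\right) = 5740$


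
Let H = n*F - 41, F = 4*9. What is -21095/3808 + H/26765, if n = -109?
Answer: -115941279/20384224 ≈ -5.6878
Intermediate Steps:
F = 36
H = -3965 (H = -109*36 - 41 = -3924 - 41 = -3965)
-21095/3808 + H/26765 = -21095/3808 - 3965/26765 = -21095*1/3808 - 3965*1/26765 = -21095/3808 - 793/5353 = -115941279/20384224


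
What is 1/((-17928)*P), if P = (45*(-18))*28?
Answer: 1/406607040 ≈ 2.4594e-9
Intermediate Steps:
P = -22680 (P = -810*28 = -22680)
1/((-17928)*P) = 1/(-17928*(-22680)) = -1/17928*(-1/22680) = 1/406607040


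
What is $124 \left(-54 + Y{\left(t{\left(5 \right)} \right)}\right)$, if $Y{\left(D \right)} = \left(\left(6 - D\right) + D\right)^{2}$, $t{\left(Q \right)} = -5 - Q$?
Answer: $-2232$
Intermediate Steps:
$Y{\left(D \right)} = 36$ ($Y{\left(D \right)} = 6^{2} = 36$)
$124 \left(-54 + Y{\left(t{\left(5 \right)} \right)}\right) = 124 \left(-54 + 36\right) = 124 \left(-18\right) = -2232$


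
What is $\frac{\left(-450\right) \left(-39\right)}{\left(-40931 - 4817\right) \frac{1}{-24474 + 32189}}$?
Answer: $- \frac{67699125}{22874} \approx -2959.7$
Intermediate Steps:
$\frac{\left(-450\right) \left(-39\right)}{\left(-40931 - 4817\right) \frac{1}{-24474 + 32189}} = \frac{17550}{\left(-45748\right) \frac{1}{7715}} = \frac{17550}{- \frac{45748}{7715}} = 17550 \left(- \frac{7715}{45748}\right) = - \frac{67699125}{22874}$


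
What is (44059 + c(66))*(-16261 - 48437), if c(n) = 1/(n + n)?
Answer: -62711652787/22 ≈ -2.8505e+9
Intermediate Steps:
c(n) = 1/(2*n)
(44059 + c(66))*(-16261 - 48437) = (44059 + (1/2)/66)*(-16261 - 48437) = (44059 + (1/2)*(1/66))*(-64698) = (44059 + 1/132)*(-64698) = (5815789/132)*(-64698) = -62711652787/22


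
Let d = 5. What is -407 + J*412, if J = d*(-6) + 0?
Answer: -12767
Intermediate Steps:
J = -30 (J = 5*(-6) + 0 = -30 + 0 = -30)
-407 + J*412 = -407 - 30*412 = -407 - 12360 = -12767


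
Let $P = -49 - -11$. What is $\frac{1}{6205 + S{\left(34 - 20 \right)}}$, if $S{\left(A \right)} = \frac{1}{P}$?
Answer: $\frac{38}{235789} \approx 0.00016116$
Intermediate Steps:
$P = -38$ ($P = -49 + 11 = -38$)
$S{\left(A \right)} = - \frac{1}{38}$ ($S{\left(A \right)} = \frac{1}{-38} = - \frac{1}{38}$)
$\frac{1}{6205 + S{\left(34 - 20 \right)}} = \frac{1}{6205 - \frac{1}{38}} = \frac{1}{\frac{235789}{38}} = \frac{38}{235789}$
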